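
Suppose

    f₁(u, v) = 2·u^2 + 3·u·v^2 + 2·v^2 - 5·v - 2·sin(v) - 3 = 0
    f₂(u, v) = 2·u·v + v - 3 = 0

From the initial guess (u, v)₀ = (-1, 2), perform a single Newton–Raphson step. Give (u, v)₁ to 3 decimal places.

(-0.026, 0.894)

At (-1, 2): F = (-16.81859, -5.000).
Jacobian J = [[4·u + 3·v^2, 6·u·v + 4·v - 2·cos(v) - 5], [2·v, 2·u + 1]].
At the point, J = [[8.000, -8.16771], [4.000, -1.000]] (det J = 24.67083).
Solving J·Δ = −F gives Δ = (0.974, -1.106).
Then the next iterate is (u, v)₁ = (-0.026, 0.894).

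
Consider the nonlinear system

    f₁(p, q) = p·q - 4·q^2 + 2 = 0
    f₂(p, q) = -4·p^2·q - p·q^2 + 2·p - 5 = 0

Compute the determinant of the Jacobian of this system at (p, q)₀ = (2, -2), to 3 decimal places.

-524.000

J = [[q, p - 8·q], [-8·p·q - q^2 + 2, -4·p^2 - 2·p·q]].
At the point, J = [[-2.000, 18.000], [30.000, -8.000]].
det J = -524.000.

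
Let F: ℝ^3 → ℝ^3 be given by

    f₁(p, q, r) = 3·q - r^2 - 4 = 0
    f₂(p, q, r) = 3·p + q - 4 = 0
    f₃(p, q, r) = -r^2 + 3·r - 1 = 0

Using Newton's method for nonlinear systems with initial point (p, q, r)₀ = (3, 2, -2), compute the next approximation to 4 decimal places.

At (3, 2, -2): F = (-2.0000, 7.0000, -11.0000).
Jacobian J = [[0, 3, -2·r], [3, 1, 0], [0, 0, -2·r + 3]].
At the point, J = [[0.0000, 3.0000, 4.0000], [3.0000, 1.0000, 0.0000], [0.0000, 0.0000, 7.0000]] (det J = -63.0000).
Solving J·Δ = −F gives Δ = (-1.8571, -1.4286, 1.5714).
Then the next iterate is (p, q, r)₁ = (1.1429, 0.5714, -0.4286).

(1.1429, 0.5714, -0.4286)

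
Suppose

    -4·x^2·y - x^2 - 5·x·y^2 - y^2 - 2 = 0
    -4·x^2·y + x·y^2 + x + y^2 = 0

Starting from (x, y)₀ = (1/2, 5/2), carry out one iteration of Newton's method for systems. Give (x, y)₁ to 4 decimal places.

(0.3875, 1.3178)

At (1/2, 5/2): F = (-26.6250, 7.3750).
Jacobian J = [[-8·x·y - 2·x - 5·y^2, -4·x^2 - 10·x·y - 2·y], [-8·x·y + y^2 + 1, -4·x^2 + 2·x·y + 2·y]].
At the point, J = [[-42.2500, -18.5000], [-2.7500, 6.5000]] (det J = -325.5000).
Solving J·Δ = −F gives Δ = (-0.1125, -1.1822).
Then the next iterate is (x, y)₁ = (0.3875, 1.3178).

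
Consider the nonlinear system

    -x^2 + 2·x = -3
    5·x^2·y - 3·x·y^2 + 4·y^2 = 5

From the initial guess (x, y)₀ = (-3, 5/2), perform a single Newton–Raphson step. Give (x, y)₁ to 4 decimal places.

(-1.5000, 2.0625)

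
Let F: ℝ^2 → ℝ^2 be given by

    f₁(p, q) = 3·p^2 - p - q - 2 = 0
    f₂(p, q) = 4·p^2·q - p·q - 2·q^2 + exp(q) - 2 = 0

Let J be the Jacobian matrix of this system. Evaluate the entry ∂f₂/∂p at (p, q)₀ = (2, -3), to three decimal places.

-45.000

∂f₂/∂p = 8·p·q - q.
At (2, -3) this is -45.000.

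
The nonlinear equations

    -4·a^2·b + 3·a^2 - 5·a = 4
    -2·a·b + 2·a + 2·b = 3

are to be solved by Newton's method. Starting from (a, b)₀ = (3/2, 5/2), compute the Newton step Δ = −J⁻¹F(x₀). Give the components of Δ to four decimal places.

(4.7500, -16.7500)

At (3/2, 5/2): F = (-27.2500, -2.5000).
Jacobian J = [[-8·a·b + 6·a - 5, -4·a^2], [-2·b + 2, -2·a + 2]].
At the point, J = [[-26.0000, -9.0000], [-3.0000, -1.0000]] (det J = -1.0000).
Solving J·Δ = −F gives Δ = (4.7500, -16.7500).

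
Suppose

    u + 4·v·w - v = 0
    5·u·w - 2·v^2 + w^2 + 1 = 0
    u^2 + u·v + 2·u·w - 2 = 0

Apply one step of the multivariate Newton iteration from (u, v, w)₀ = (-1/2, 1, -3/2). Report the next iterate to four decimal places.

(-1.5053, 1.0620, 0.7348)

At (-1/2, 1, -3/2): F = (-7.5000, 5.0000, -0.7500).
Jacobian J = [[1, 4·w - 1, 4·v], [5·w, -4·v, 5·u + 2·w], [2·u + v + 2·w, u, 2·u]].
At the point, J = [[1.0000, -7.0000, 4.0000], [-7.5000, -4.0000, -5.5000], [-3.0000, -0.5000, -1.0000]] (det J = -94.7500).
Solving J·Δ = −F gives Δ = (-1.0053, 0.0620, 2.2348).
Then the next iterate is (u, v, w)₁ = (-1.5053, 1.0620, 0.7348).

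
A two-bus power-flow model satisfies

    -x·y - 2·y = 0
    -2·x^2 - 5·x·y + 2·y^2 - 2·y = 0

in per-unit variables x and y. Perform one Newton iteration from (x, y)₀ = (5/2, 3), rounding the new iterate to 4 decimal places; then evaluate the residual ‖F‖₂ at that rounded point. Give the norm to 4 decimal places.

8.7232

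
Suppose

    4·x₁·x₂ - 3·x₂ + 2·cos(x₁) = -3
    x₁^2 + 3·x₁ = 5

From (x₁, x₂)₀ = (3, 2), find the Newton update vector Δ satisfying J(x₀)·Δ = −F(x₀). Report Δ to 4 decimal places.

(-1.4444, -0.8747)

At (3, 2): F = (19.020015, 13.0000).
Jacobian J = [[4·x₂ - 2·sin(x₁), 4·x₁ - 3], [2·x₁ + 3, 0]].
At the point, J = [[7.717760, 9.0000], [9.0000, 0.0000]] (det J = -81.0000).
Solving J·Δ = −F gives Δ = (-1.4444, -0.8747).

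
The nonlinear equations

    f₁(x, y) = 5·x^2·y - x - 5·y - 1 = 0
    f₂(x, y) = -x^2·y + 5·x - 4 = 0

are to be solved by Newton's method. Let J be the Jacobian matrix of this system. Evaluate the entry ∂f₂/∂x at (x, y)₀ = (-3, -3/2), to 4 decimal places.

∂f₂/∂x = -2·x·y + 5.
At (-3, -3/2) this is -4.0000.

-4.0000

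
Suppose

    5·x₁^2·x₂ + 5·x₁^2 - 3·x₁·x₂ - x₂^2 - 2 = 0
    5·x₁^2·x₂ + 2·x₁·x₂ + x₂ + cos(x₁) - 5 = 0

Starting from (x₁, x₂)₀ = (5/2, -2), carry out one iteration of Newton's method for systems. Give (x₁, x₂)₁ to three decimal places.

At (5/2, -2): F = (-22.250, -80.30114).
Jacobian J = [[10·x₁·x₂ + 10·x₁ - 3·x₂, 5·x₁^2 - 3·x₁ - 2·x₂], [10·x₁·x₂ + 2·x₂ - sin(x₁), 5·x₁^2 + 2·x₁ + 1]].
At the point, J = [[-19.000, 27.750], [-54.59847, 37.250]] (det J = 807.35760).
Solving J·Δ = −F gives Δ = (-1.733, -0.385).
Then the next iterate is (x₁, x₂)₁ = (0.767, -2.385).

(0.767, -2.385)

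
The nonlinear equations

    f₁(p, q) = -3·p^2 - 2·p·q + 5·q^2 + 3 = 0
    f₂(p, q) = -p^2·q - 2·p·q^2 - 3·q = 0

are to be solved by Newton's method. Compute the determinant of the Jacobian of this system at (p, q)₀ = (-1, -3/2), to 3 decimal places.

-187.500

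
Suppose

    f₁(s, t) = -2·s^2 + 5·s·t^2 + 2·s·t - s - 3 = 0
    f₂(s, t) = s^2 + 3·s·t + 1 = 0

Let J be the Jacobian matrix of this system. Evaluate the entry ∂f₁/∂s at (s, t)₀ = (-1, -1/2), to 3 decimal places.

3.250

∂f₁/∂s = -4·s + 5·t^2 + 2·t - 1.
At (-1, -1/2) this is 3.250.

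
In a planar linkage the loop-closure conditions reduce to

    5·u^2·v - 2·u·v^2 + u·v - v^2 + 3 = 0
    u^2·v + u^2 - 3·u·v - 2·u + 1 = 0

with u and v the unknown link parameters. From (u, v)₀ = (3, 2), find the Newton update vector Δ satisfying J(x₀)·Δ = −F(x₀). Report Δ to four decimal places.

(-0.4000, -2.4700)

At (3, 2): F = (71.0000, 4.0000).
Jacobian J = [[10·u·v - 2·v^2 + v, 5·u^2 - 4·u·v + u - 2·v], [2·u·v + 2·u - 3·v - 2, u^2 - 3·u]].
At the point, J = [[54.0000, 20.0000], [10.0000, 0.0000]] (det J = -200.0000).
Solving J·Δ = −F gives Δ = (-0.4000, -2.4700).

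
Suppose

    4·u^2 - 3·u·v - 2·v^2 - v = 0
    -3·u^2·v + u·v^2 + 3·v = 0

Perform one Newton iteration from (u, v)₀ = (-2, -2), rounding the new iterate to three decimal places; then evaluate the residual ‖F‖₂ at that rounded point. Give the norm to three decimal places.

2.583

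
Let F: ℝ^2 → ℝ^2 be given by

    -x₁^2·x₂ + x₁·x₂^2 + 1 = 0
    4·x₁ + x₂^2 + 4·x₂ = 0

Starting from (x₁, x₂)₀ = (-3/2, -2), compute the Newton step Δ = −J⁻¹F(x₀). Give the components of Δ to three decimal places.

(2.500, 1.467)

At (-3/2, -2): F = (-0.500, -10.000).
Jacobian J = [[-2·x₁·x₂ + x₂^2, -x₁^2 + 2·x₁·x₂], [4, 2·x₂ + 4]].
At the point, J = [[-2.000, 3.750], [4.000, 0.000]] (det J = -15.000).
Solving J·Δ = −F gives Δ = (2.500, 1.467).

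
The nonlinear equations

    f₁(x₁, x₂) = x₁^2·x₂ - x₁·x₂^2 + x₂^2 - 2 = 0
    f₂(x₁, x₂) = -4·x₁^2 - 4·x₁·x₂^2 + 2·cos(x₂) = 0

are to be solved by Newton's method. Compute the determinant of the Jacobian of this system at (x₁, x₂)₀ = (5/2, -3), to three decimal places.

-592.774

J = [[2·x₁·x₂ - x₂^2, x₁^2 - 2·x₁·x₂ + 2·x₂], [-8·x₁ - 4·x₂^2, -8·x₁·x₂ - 2·sin(x₂)]].
At the point, J = [[-24.000, 15.250], [-56.000, 60.28224]].
det J = -592.774.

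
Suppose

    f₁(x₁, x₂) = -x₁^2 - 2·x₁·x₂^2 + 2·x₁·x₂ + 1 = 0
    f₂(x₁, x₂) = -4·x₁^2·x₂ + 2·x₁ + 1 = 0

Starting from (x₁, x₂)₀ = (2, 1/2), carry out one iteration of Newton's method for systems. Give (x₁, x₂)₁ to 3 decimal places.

(1.429, 0.527)

At (2, 1/2): F = (-2.000, -3.000).
Jacobian J = [[-2·x₁ - 2·x₂^2 + 2·x₂, -4·x₁·x₂ + 2·x₁], [-8·x₁·x₂ + 2, -4·x₁^2]].
At the point, J = [[-3.500, 0.000], [-6.000, -16.000]] (det J = 56.000).
Solving J·Δ = −F gives Δ = (-0.571, 0.027).
Then the next iterate is (x₁, x₂)₁ = (1.429, 0.527).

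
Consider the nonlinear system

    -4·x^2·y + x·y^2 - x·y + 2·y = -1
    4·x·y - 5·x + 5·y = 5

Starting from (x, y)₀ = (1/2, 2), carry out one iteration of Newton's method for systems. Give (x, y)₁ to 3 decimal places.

At (1/2, 2): F = (4.000, 6.500).
Jacobian J = [[-8·x·y + y^2 - y, -4·x^2 + 2·x·y - x + 2], [4·y - 5, 4·x + 5]].
At the point, J = [[-6.000, 2.500], [3.000, 7.000]] (det J = -49.500).
Solving J·Δ = −F gives Δ = (0.237, -1.030).
Then the next iterate is (x, y)₁ = (0.737, 0.970).

(0.737, 0.970)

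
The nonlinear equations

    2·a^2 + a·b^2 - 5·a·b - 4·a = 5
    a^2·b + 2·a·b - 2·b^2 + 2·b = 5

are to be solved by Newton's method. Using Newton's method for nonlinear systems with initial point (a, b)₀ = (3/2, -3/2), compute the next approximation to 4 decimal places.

At (3/2, -3/2): F = (8.1250, -20.3750).
Jacobian J = [[4·a + b^2 - 5·b - 4, 2·a·b - 5·a], [2·a·b + 2·b, a^2 + 2·a - 4·b + 2]].
At the point, J = [[11.7500, -12.0000], [-7.5000, 13.2500]] (det J = 65.6875).
Solving J·Δ = −F gives Δ = (2.0833, 2.7169).
Then the next iterate is (a, b)₁ = (3.5833, 1.2169).

(3.5833, 1.2169)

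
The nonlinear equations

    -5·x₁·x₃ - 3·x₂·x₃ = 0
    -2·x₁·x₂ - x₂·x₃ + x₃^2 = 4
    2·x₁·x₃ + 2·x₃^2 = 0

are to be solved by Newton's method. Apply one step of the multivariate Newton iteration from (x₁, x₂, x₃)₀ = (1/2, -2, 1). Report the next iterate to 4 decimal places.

(0.8500, -2.2800, 0.2600)

At (1/2, -2, 1): F = (3.5000, 1.0000, 3.0000).
Jacobian J = [[-5·x₃, -3·x₃, -5·x₁ - 3·x₂], [-2·x₂, -2·x₁ - x₃, -x₂ + 2·x₃], [2·x₃, 0, 2·x₁ + 4·x₃]].
At the point, J = [[-5.0000, -3.0000, 3.5000], [4.0000, -2.0000, 4.0000], [2.0000, 0.0000, 5.0000]] (det J = 100.0000).
Solving J·Δ = −F gives Δ = (0.3500, -0.2800, -0.7400).
Then the next iterate is (x₁, x₂, x₃)₁ = (0.8500, -2.2800, 0.2600).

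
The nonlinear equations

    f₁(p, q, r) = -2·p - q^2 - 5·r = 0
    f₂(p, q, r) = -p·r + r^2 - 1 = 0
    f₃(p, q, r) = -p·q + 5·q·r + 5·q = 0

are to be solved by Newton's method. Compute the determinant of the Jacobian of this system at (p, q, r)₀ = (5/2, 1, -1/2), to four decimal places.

-2.0000

J = [[-2, -2·q, -5], [-r, 0, -p + 2·r], [-q, -p + 5·r + 5, 5·q]].
At the point, J = [[-2.0000, -2.0000, -5.0000], [0.5000, 0.0000, -3.5000], [-1.0000, 0.0000, 5.0000]].
det J = -2.0000.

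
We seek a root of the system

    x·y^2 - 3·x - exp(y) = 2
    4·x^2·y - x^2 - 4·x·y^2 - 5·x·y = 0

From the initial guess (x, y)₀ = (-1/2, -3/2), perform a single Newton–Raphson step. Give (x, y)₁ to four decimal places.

(0.6456, 0.6203)

At (-1/2, -3/2): F = (-1.848130, -1.0000).
Jacobian J = [[y^2 - 3, 2·x·y - exp(y)], [8·x·y - 2·x - 4·y^2 - 5·y, 4·x^2 - 8·x·y - 5·x]].
At the point, J = [[-0.7500, 1.276870], [5.5000, -2.5000]] (det J = -5.147784).
Solving J·Δ = −F gives Δ = (1.1456, 2.1203).
Then the next iterate is (x, y)₁ = (0.6456, 0.6203).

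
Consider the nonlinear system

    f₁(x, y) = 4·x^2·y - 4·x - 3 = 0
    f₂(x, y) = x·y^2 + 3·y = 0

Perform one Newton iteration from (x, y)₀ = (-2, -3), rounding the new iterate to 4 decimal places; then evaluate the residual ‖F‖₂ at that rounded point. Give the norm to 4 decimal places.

13.6069

At (-2, -3): F = (-43.0000, -27.0000).
Jacobian J = [[8·x·y - 4, 4·x^2], [y^2, 2·x·y + 3]].
At the point, J = [[44.0000, 16.0000], [9.0000, 15.0000]] (det J = 516.0000).
Solving J·Δ = −F gives Δ = (0.4128, 1.5523).
Then the next iterate is (x, y)₁ = (-1.5872, -1.4477).
Re-evaluating at (-1.5872, -1.4477): F = (-11.239406, -7.669610), so ‖F‖₂ = 13.6069.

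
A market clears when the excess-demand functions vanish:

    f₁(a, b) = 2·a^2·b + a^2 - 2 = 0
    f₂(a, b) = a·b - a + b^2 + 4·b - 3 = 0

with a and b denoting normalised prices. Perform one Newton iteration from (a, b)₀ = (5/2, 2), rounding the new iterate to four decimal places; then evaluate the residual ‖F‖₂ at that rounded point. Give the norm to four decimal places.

At (5/2, 2): F = (29.2500, 11.5000).
Jacobian J = [[4·a·b + 2·a, 2·a^2], [b - 1, a + 2·b + 4]].
At the point, J = [[25.0000, 12.5000], [1.0000, 10.5000]] (det J = 250.0000).
Solving J·Δ = −F gives Δ = (-0.6535, -1.0330).
Then the next iterate is (a, b)₁ = (1.8465, 0.9670).
Re-evaluating at (1.8465, 0.9670): F = (8.003656, 1.742155), so ‖F‖₂ = 8.1911.

8.1911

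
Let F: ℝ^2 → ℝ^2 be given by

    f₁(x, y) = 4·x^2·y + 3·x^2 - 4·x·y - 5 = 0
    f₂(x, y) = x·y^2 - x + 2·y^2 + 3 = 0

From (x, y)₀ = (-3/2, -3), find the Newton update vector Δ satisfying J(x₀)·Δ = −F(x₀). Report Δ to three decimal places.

At (-3/2, -3): F = (-43.250, 9.000).
Jacobian J = [[8·x·y + 6·x - 4·y, 4·x^2 - 4·x], [y^2 - 1, 2·x·y + 4·y]].
At the point, J = [[39.000, 15.000], [8.000, -3.000]] (det J = -237.000).
Solving J·Δ = −F gives Δ = (-0.022, 2.941).

(-0.022, 2.941)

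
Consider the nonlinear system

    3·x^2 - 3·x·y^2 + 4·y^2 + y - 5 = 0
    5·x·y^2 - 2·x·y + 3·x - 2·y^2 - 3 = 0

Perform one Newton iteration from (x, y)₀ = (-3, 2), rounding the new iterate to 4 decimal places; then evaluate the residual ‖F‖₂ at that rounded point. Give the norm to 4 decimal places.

29.6118

At (-3, 2): F = (76.0000, -68.0000).
Jacobian J = [[6·x - 3·y^2, -6·x·y + 8·y + 1], [5·y^2 - 2·y + 3, 10·x·y - 2·x - 4·y]].
At the point, J = [[-30.0000, 53.0000], [19.0000, -62.0000]] (det J = 853.0000).
Solving J·Δ = −F gives Δ = (1.2989, -0.6987).
Then the next iterate is (x, y)₁ = (-1.7011, 1.3013).
Re-evaluating at (-1.7011, 1.3013): F = (20.397885, -21.465838), so ‖F‖₂ = 29.6118.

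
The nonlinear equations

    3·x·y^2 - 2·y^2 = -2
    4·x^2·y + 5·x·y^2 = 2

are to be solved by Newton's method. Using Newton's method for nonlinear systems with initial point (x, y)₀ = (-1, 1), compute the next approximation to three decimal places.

At (-1, 1): F = (-3.000, -3.000).
Jacobian J = [[3·y^2, 6·x·y - 4·y], [8·x·y + 5·y^2, 4·x^2 + 10·x·y]].
At the point, J = [[3.000, -10.000], [-3.000, -6.000]] (det J = -48.000).
Solving J·Δ = −F gives Δ = (-0.250, -0.375).
Then the next iterate is (x, y)₁ = (-1.250, 0.625).

(-1.250, 0.625)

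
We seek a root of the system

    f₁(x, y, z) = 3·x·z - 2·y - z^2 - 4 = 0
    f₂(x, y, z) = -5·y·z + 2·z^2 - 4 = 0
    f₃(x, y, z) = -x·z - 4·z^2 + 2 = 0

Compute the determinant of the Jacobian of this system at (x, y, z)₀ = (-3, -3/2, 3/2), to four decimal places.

J = [[3·z, -2, 3·x - 2·z], [0, -5·z, -5·y + 4·z], [-z, 0, -x - 8·z]].
At the point, J = [[4.5000, -2.0000, -12.0000], [0.0000, -7.5000, 13.5000], [-1.5000, 0.0000, -9.0000]].
det J = 479.2500.

479.2500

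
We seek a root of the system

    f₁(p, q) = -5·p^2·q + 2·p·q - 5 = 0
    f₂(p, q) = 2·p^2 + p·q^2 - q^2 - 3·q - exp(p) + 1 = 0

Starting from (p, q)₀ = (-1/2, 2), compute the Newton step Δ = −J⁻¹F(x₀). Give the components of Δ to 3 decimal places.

(0.492, -1.158)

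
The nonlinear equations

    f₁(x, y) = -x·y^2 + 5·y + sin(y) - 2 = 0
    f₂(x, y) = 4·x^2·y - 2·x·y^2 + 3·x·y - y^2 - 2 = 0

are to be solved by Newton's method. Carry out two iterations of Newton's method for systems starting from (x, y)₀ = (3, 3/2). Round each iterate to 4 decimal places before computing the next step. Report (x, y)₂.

(1.6389, 2.9361)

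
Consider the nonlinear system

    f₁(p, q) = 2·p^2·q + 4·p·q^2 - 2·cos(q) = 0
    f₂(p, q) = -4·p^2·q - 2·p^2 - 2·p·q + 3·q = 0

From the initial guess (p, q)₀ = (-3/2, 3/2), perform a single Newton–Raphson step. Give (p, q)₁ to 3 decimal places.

(-1.157, 0.901)

At (-3/2, 3/2): F = (-6.89147, -9.000).
Jacobian J = [[4·p·q + 4·q^2, 2·p^2 + 8·p·q + 2·sin(q)], [-8·p·q - 4·p - 2·q, -4·p^2 - 2·p + 3]].
At the point, J = [[0.000, -11.50501], [21.000, -3.000]] (det J = 241.60521).
Solving J·Δ = −F gives Δ = (0.343, -0.599).
Then the next iterate is (p, q)₁ = (-1.157, 0.901).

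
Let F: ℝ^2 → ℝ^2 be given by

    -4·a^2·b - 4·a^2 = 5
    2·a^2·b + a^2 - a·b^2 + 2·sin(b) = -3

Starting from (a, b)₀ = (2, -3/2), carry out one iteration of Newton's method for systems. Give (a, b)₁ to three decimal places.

(-0.782, -2.703)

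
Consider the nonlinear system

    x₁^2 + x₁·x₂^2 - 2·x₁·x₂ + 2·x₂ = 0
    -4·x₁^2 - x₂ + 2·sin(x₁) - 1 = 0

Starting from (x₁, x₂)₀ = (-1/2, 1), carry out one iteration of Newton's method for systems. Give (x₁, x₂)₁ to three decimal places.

At (-1/2, 1): F = (2.750, -3.95885).
Jacobian J = [[2·x₁ + x₂^2 - 2·x₂, 2·x₁·x₂ - 2·x₁ + 2], [-8·x₁ + 2·cos(x₁), -1]].
At the point, J = [[-2.000, 2.000], [5.75517, -1.000]] (det J = -9.51033).
Solving J·Δ = −F gives Δ = (0.543, -0.832).
Then the next iterate is (x₁, x₂)₁ = (0.043, 0.168).

(0.043, 0.168)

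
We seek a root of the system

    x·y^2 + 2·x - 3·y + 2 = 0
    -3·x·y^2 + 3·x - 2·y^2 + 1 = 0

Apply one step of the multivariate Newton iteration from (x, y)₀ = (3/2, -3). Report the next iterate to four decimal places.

At (3/2, -3): F = (27.5000, -53.0000).
Jacobian J = [[y^2 + 2, 2·x·y - 3], [-3·y^2 + 3, -6·x·y - 4·y]].
At the point, J = [[11.0000, -12.0000], [-24.0000, 39.0000]] (det J = 141.0000).
Solving J·Δ = −F gives Δ = (-3.0957, -0.5461).
Then the next iterate is (x, y)₁ = (-1.5957, -3.5461).

(-1.5957, -3.5461)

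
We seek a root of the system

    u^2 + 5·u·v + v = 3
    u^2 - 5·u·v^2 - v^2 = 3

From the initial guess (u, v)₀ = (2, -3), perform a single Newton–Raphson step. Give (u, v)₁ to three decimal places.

At (2, -3): F = (-32.000, -98.000).
Jacobian J = [[2·u + 5·v, 5·u + 1], [2·u - 5·v^2, -10·u·v - 2·v]].
At the point, J = [[-11.000, 11.000], [-41.000, 66.000]] (det J = -275.000).
Solving J·Δ = −F gives Δ = (-3.760, -0.851).
Then the next iterate is (u, v)₁ = (-1.760, -3.851).

(-1.760, -3.851)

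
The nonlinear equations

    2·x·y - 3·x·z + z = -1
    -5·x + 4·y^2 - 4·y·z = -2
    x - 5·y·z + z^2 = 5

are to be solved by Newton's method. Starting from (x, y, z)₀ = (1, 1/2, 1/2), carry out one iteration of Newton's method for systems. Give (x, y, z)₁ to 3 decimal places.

(0.111, -1.243, -0.521)

At (1, 1/2, 1/2): F = (1.000, -3.000, -5.000).
Jacobian J = [[2·y - 3·z, 2·x, -3·x + 1], [-5, 8·y - 4·z, -4·y], [1, -5·z, -5·y + 2·z]].
At the point, J = [[-0.500, 2.000, -2.000], [-5.000, 2.000, -2.000], [1.000, -2.500, -1.500]] (det J = -36.000).
Solving J·Δ = −F gives Δ = (-0.889, -1.743, -1.021).
Then the next iterate is (x, y, z)₁ = (0.111, -1.243, -0.521).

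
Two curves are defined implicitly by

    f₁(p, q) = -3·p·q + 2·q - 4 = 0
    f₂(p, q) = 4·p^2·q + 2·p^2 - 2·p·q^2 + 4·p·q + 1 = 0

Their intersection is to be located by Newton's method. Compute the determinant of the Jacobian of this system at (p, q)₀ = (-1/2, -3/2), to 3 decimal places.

J = [[-3·q, -3·p + 2], [8·p·q + 4·p - 2·q^2 + 4·q, 4·p^2 - 4·p·q + 4·p]].
At the point, J = [[4.500, 3.500], [-6.500, -4.000]].
det J = 4.750.

4.750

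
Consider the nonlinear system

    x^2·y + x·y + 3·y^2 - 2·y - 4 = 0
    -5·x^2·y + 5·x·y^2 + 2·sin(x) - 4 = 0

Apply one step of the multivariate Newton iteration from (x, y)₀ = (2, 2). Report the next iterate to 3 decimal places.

(1.335, 1.416)

At (2, 2): F = (16.000, -2.18141).
Jacobian J = [[2·x·y + y, x^2 + x + 6·y - 2], [-10·x·y + 5·y^2 + 2·cos(x), -5·x^2 + 10·x·y]].
At the point, J = [[10.000, 16.000], [-20.83229, 20.000]] (det J = 533.31670).
Solving J·Δ = −F gives Δ = (-0.665, -0.584).
Then the next iterate is (x, y)₁ = (1.335, 1.416).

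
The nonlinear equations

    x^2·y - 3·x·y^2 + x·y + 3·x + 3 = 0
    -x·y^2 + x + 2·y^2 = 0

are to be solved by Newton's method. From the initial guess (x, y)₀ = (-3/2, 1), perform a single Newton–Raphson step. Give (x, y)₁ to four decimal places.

At (-3/2, 1): F = (3.7500, 2.0000).
Jacobian J = [[2·x·y - 3·y^2 + y + 3, x^2 - 6·x·y + x], [-y^2 + 1, -2·x·y + 4·y]].
At the point, J = [[-2.0000, 9.7500], [0.0000, 7.0000]] (det J = -14.0000).
Solving J·Δ = −F gives Δ = (0.4821, -0.2857).
Then the next iterate is (x, y)₁ = (-1.0179, 0.7143).

(-1.0179, 0.7143)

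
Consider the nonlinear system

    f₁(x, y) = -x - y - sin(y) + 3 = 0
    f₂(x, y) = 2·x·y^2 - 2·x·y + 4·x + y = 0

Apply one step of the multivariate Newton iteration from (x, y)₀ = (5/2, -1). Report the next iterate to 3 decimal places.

(2.634, 0.433)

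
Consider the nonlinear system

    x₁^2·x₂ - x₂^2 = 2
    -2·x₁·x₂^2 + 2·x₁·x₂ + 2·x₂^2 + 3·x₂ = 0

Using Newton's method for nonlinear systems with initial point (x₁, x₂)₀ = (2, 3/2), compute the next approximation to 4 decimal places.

(2.5667, -3.6500)

At (2, 3/2): F = (1.7500, 6.0000).
Jacobian J = [[2·x₁·x₂, x₁^2 - 2·x₂], [-2·x₂^2 + 2·x₂, -4·x₁·x₂ + 2·x₁ + 4·x₂ + 3]].
At the point, J = [[6.0000, 1.0000], [-1.5000, 1.0000]] (det J = 7.5000).
Solving J·Δ = −F gives Δ = (0.5667, -5.1500).
Then the next iterate is (x₁, x₂)₁ = (2.5667, -3.6500).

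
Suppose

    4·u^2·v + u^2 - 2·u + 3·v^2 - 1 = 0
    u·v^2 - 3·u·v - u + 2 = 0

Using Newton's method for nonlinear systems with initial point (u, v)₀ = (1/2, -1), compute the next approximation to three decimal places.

At (1/2, -1): F = (0.250, 3.500).
Jacobian J = [[8·u·v + 2·u - 2, 4·u^2 + 6·v], [v^2 - 3·v - 1, 2·u·v - 3·u]].
At the point, J = [[-5.000, -5.000], [3.000, -2.500]] (det J = 27.500).
Solving J·Δ = −F gives Δ = (-0.614, 0.664).
Then the next iterate is (u, v)₁ = (-0.114, -0.336).

(-0.114, -0.336)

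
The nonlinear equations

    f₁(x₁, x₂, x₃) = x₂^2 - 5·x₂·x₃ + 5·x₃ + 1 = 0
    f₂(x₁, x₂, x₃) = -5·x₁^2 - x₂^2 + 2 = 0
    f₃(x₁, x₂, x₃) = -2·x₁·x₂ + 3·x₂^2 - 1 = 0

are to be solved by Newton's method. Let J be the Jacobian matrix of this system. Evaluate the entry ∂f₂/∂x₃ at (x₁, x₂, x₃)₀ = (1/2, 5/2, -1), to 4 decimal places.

∂f₂/∂x₃ = 0.
At (1/2, 5/2, -1) this is 0.0000.

0.0000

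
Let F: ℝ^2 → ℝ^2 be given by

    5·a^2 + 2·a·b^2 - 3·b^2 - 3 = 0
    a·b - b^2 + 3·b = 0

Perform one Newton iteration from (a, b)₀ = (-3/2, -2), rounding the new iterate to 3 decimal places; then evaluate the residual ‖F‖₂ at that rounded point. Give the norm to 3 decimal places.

At (-3/2, -2): F = (-15.750, -7.000).
Jacobian J = [[10·a + 2·b^2, 4·a·b - 6·b], [b, a - 2·b + 3]].
At the point, J = [[-7.000, 24.000], [-2.000, 5.500]] (det J = 9.500).
Solving J·Δ = −F gives Δ = (-8.566, -1.842).
Then the next iterate is (a, b)₁ = (-10.066, -3.842).
Re-evaluating at (-10.066, -3.842): F = (162.17116, 12.38661), so ‖F‖₂ = 162.644.

162.644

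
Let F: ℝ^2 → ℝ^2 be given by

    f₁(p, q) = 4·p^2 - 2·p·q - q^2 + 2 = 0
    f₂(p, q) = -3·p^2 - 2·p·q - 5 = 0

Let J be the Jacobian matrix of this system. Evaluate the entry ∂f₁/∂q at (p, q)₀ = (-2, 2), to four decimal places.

∂f₁/∂q = -2·p - 2·q.
At (-2, 2) this is 0.0000.

0.0000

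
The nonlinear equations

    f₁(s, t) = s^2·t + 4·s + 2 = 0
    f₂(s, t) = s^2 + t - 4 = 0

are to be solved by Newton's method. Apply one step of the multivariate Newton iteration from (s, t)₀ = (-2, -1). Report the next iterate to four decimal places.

(-1.7500, 1.0000)

At (-2, -1): F = (-10.0000, -1.0000).
Jacobian J = [[2·s·t + 4, s^2], [2·s, 1]].
At the point, J = [[8.0000, 4.0000], [-4.0000, 1.0000]] (det J = 24.0000).
Solving J·Δ = −F gives Δ = (0.2500, 2.0000).
Then the next iterate is (s, t)₁ = (-1.7500, 1.0000).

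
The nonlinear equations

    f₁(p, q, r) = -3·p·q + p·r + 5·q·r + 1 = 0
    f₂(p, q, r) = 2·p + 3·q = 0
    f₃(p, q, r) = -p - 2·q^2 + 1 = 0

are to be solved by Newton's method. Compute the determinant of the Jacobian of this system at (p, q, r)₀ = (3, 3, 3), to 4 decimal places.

J = [[-3·q + r, -3·p + 5·r, p + 5·q], [2, 3, 0], [-1, -4·q, 0]].
At the point, J = [[-6.0000, 6.0000, 18.0000], [2.0000, 3.0000, 0.0000], [-1.0000, -12.0000, 0.0000]].
det J = -378.0000.

-378.0000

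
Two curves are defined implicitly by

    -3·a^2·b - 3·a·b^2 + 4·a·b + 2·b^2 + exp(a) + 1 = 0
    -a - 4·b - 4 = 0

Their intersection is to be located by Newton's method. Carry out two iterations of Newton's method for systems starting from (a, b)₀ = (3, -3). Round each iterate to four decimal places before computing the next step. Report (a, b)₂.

(1.2609, -1.3152)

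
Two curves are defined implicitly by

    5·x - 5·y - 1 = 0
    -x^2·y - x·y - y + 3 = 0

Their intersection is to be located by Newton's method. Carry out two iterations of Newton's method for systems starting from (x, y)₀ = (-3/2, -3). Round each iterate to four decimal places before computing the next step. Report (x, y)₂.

(2.3212, 2.1212)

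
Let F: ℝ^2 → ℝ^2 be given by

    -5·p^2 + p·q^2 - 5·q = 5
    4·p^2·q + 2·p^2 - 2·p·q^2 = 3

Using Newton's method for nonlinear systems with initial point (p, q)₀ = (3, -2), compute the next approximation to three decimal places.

At (3, -2): F = (-28.000, -81.000).
Jacobian J = [[-10·p + q^2, 2·p·q - 5], [8·p·q + 4·p - 2·q^2, 4·p^2 - 4·p·q]].
At the point, J = [[-26.000, -17.000], [-44.000, 60.000]] (det J = -2308.000).
Solving J·Δ = −F gives Δ = (-1.325, 0.379).
Then the next iterate is (p, q)₁ = (1.675, -1.621).

(1.675, -1.621)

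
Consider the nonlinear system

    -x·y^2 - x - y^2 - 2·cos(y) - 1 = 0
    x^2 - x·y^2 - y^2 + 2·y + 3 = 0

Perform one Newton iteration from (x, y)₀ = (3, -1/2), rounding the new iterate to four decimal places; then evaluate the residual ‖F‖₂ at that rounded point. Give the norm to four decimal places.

At (3, -1/2): F = (-6.755165, 10.0000).
Jacobian J = [[-y^2 - 1, -2·x·y - 2·y + 2·sin(y)], [2·x - y^2, -2·x·y - 2·y + 2]].
At the point, J = [[-1.2500, 3.041149], [5.7500, 6.0000]] (det J = -24.986606).
Solving J·Δ = −F gives Δ = (-2.8392, 1.0543).
Then the next iterate is (x, y)₁ = (0.1608, 0.5543).
Re-evaluating at (0.1608, 0.5543): F = (-3.217992, 3.777803), so ‖F‖₂ = 4.9626.

4.9626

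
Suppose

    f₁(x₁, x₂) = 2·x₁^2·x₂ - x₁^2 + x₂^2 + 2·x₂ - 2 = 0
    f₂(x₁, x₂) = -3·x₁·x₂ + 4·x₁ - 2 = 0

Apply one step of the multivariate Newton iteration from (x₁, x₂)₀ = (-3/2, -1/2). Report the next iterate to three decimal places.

(5.808, -7.154)

At (-3/2, -1/2): F = (-7.250, -10.250).
Jacobian J = [[4·x₁·x₂ - 2·x₁, 2·x₁^2 + 2·x₂ + 2], [-3·x₂ + 4, -3·x₁]].
At the point, J = [[6.000, 5.500], [5.500, 4.500]] (det J = -3.250).
Solving J·Δ = −F gives Δ = (7.308, -6.654).
Then the next iterate is (x₁, x₂)₁ = (5.808, -7.154).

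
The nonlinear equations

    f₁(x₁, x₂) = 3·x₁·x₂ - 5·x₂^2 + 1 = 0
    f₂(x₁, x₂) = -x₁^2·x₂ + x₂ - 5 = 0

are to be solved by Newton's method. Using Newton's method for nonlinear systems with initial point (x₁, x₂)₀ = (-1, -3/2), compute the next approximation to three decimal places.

At (-1, -3/2): F = (-5.750, -5.000).
Jacobian J = [[3·x₂, 3·x₁ - 10·x₂], [-2·x₁·x₂, -x₁^2 + 1]].
At the point, J = [[-4.500, 12.000], [-3.000, 0.000]] (det J = 36.000).
Solving J·Δ = −F gives Δ = (-1.667, -0.146).
Then the next iterate is (x₁, x₂)₁ = (-2.667, -1.646).

(-2.667, -1.646)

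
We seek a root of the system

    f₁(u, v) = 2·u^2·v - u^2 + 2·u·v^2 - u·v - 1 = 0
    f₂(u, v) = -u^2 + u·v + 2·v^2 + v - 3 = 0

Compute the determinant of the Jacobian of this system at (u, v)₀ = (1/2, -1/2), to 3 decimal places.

-1.000

J = [[4·u·v - 2·u + 2·v^2 - v, 2·u^2 + 4·u·v - u], [-2·u + v, u + 4·v + 1]].
At the point, J = [[-1.000, -1.000], [-1.500, -0.500]].
det J = -1.000.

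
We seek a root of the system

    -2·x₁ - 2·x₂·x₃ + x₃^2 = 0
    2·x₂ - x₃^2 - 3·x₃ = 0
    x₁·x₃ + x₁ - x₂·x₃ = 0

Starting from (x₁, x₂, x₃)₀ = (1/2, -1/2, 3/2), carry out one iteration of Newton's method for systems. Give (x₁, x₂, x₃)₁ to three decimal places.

(-0.115, -1.212, -0.029)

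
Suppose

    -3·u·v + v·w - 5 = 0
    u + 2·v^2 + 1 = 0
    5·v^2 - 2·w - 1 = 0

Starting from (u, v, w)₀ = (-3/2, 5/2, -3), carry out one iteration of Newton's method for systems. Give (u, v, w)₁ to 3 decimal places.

(-1.058, 1.256, -0.427)

At (-3/2, 5/2, -3): F = (-1.250, 12.000, 36.250).
Jacobian J = [[-3·v, -3·u + w, v], [1, 4·v, 0], [0, 10·v, -2]].
At the point, J = [[-7.500, 1.500, 2.500], [1.000, 10.000, 0.000], [0.000, 25.000, -2.000]] (det J = 215.500).
Solving J·Δ = −F gives Δ = (0.442, -1.244, 2.573).
Then the next iterate is (u, v, w)₁ = (-1.058, 1.256, -0.427).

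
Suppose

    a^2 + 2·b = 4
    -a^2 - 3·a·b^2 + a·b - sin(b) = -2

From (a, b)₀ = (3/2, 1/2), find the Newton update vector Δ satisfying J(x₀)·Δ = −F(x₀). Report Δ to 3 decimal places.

At (3/2, 1/2): F = (-0.750, -1.10443).
Jacobian J = [[2·a, 2], [-2·a - 3·b^2 + b, -6·a·b + a - cos(b)]].
At the point, J = [[3.000, 2.000], [-3.250, -3.87758]] (det J = -5.13275).
Solving J·Δ = −F gives Δ = (0.997, -1.120).

(0.997, -1.120)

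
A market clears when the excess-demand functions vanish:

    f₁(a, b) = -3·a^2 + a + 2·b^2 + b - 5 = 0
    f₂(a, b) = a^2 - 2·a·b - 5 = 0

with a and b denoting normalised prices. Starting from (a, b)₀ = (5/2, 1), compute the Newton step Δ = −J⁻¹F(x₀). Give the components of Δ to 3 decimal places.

At (5/2, 1): F = (-18.250, -3.750).
Jacobian J = [[-6·a + 1, 4·b + 1], [2·a - 2·b, -2·a]].
At the point, J = [[-14.000, 5.000], [3.000, -5.000]] (det J = 55.000).
Solving J·Δ = −F gives Δ = (-2.000, -1.950).

(-2.000, -1.950)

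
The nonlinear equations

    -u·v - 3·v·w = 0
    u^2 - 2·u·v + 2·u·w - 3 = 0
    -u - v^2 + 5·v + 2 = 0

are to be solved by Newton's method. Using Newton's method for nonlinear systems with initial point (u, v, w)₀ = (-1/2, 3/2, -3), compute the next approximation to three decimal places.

(-0.217, -2.234, -7.810)

At (-1/2, 3/2, -3): F = (14.250, 1.750, 7.750).
Jacobian J = [[-v, -u - 3·w, -3·v], [2·u - 2·v + 2·w, -2·u, 2·u], [-1, -2·v + 5, 0]].
At the point, J = [[-1.500, 9.500, -4.500], [-10.000, 1.000, -1.000], [-1.000, 2.000, 0.000]] (det J = 92.000).
Solving J·Δ = −F gives Δ = (0.283, -3.734, -4.810).
Then the next iterate is (u, v, w)₁ = (-0.217, -2.234, -7.810).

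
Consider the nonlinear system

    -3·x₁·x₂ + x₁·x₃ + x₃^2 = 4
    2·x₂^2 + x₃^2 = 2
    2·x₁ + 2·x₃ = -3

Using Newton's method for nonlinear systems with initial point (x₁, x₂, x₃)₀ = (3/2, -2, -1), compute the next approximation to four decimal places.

(1.6571, -0.5857, -3.1571)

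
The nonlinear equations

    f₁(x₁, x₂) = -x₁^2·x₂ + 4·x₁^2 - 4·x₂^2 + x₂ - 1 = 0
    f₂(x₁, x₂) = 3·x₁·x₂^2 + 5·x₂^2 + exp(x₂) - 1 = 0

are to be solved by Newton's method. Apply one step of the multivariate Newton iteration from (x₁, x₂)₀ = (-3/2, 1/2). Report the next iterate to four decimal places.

(-0.5464, -0.1929)

At (-3/2, 1/2): F = (6.3750, 0.773721).
Jacobian J = [[-2·x₁·x₂ + 8·x₁, -x₁^2 - 8·x₂ + 1], [3·x₂^2, 6·x₁·x₂ + 10·x₂ + exp(x₂)]].
At the point, J = [[-10.5000, -5.2500], [0.7500, 2.148721]] (det J = -18.624073).
Solving J·Δ = −F gives Δ = (0.9536, -0.6929).
Then the next iterate is (x₁, x₂)₁ = (-0.5464, -0.1929).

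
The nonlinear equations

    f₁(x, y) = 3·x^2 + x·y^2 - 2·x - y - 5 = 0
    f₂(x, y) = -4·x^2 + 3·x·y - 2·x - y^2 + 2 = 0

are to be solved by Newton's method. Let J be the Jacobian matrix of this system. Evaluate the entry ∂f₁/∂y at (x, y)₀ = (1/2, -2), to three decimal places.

∂f₁/∂y = 2·x·y - 1.
At (1/2, -2) this is -3.000.

-3.000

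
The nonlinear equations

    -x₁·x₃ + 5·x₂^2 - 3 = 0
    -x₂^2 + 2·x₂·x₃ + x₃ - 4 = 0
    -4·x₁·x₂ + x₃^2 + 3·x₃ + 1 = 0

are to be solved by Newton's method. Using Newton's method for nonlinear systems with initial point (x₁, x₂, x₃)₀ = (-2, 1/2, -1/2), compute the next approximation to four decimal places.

(0.0000, 0.0000, 1.6250)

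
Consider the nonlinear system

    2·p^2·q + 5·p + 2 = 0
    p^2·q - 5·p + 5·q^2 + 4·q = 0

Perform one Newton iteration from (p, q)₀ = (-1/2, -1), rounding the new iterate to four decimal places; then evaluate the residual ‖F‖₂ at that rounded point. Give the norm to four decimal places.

1.1489

At (-1/2, -1): F = (-1.0000, 3.2500).
Jacobian J = [[4·p·q + 5, 2·p^2], [2·p·q - 5, p^2 + 10·q + 4]].
At the point, J = [[7.0000, 0.5000], [-4.0000, -5.7500]] (det J = -38.2500).
Solving J·Δ = −F gives Δ = (0.1078, 0.4902).
Then the next iterate is (p, q)₁ = (-0.3922, -0.5098).
Re-evaluating at (-0.3922, -0.5098): F = (-0.117836, 1.142862), so ‖F‖₂ = 1.1489.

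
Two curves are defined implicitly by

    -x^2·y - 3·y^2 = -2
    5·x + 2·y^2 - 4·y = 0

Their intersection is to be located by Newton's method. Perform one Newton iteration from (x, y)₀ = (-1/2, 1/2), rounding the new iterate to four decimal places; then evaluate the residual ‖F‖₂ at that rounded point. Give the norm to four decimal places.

1.3463

At (-1/2, 1/2): F = (1.1250, -4.0000).
Jacobian J = [[-2·x·y, -x^2 - 6·y], [5, 4·y - 4]].
At the point, J = [[0.5000, -3.2500], [5.0000, -2.0000]] (det J = 15.2500).
Solving J·Δ = −F gives Δ = (1.0000, 0.5000).
Then the next iterate is (x, y)₁ = (0.5000, 1.0000).
Re-evaluating at (0.5000, 1.0000): F = (-1.2500, 0.5000), so ‖F‖₂ = 1.3463.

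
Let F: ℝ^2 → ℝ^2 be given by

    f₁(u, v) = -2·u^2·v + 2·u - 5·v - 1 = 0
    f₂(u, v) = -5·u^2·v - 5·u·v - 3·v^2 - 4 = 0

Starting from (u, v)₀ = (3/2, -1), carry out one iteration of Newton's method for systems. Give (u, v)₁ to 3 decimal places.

(1.898, 0.545)

At (3/2, -1): F = (11.500, 11.750).
Jacobian J = [[-4·u·v + 2, -2·u^2 - 5], [-10·u·v - 5·v, -5·u^2 - 5·u - 6·v]].
At the point, J = [[8.000, -9.500], [20.000, -12.750]] (det J = 88.000).
Solving J·Δ = −F gives Δ = (0.398, 1.545).
Then the next iterate is (u, v)₁ = (1.898, 0.545).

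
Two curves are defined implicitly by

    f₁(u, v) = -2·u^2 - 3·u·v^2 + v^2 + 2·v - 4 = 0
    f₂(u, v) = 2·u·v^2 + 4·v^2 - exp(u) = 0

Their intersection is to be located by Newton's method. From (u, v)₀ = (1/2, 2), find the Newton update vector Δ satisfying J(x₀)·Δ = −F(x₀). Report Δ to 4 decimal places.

(-0.1786, -0.8609)

At (1/2, 2): F = (-2.5000, 18.351279).
Jacobian J = [[-4·u - 3·v^2, -6·u·v + 2·v + 2], [2·v^2 - exp(u), 4·u·v + 8·v]].
At the point, J = [[-14.0000, 0.0000], [6.351279, 20.0000]] (det J = -280.0000).
Solving J·Δ = −F gives Δ = (-0.1786, -0.8609).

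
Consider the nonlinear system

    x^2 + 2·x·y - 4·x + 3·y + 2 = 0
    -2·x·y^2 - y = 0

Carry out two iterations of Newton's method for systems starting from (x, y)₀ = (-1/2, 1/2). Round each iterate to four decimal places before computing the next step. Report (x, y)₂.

At (-1/2, 1/2): F = (5.2500, -0.2500).
Jacobian J = [[2·x + 2·y - 4, 2·x + 3], [-2·y^2, -4·x·y - 1]].
At the point, J = [[-4.0000, 2.0000], [-0.5000, 0.0000]] (det J = 1.0000).
Solving J·Δ = −F gives Δ = (-0.5000, -3.6250).
Then the next iterate is (x, y)₁ = (-1.0000, -3.1250).
Round to (-1.0000, -3.1250) and repeat: F = (3.8750, 22.656250), J = [[-12.2500, 1.0000], [-19.531250, -13.5000]].
Δ = (0.4054, 1.0917), so (x, y)₂ = (-0.5946, -2.0333).

(-0.5946, -2.0333)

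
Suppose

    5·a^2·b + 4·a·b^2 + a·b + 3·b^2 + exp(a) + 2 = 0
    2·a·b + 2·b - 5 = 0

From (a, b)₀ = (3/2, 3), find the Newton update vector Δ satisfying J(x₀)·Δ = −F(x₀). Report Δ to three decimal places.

(0.927, -3.112)

At (3/2, 3): F = (125.73169, 10.000).
Jacobian J = [[10·a·b + 4·b^2 + b + exp(a), 5·a^2 + 8·a·b + a + 6·b], [2·b, 2·a + 2]].
At the point, J = [[88.48169, 66.750], [6.000, 5.000]] (det J = 41.90845).
Solving J·Δ = −F gives Δ = (0.927, -3.112).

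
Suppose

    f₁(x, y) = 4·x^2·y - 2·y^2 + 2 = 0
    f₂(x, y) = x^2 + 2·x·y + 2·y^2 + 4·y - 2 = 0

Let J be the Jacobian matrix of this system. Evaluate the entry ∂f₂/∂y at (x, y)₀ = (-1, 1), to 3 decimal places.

6.000

∂f₂/∂y = 2·x + 4·y + 4.
At (-1, 1) this is 6.000.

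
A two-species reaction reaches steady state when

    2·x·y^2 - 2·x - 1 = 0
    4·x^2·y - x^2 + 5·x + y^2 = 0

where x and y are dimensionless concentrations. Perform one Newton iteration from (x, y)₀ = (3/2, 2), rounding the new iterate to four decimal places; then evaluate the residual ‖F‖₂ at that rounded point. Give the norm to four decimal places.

At (3/2, 2): F = (8.0000, 27.2500).
Jacobian J = [[2·y^2 - 2, 4·x·y], [8·x·y - 2·x + 5, 4·x^2 + 2·y]].
At the point, J = [[6.0000, 12.0000], [26.0000, 13.0000]] (det J = -234.0000).
Solving J·Δ = −F gives Δ = (-0.9530, -0.1902).
Then the next iterate is (x, y)₁ = (0.5470, 1.8098).
Re-evaluating at (0.5470, 1.8098): F = (1.489261, 7.877201), so ‖F‖₂ = 8.0167.

8.0167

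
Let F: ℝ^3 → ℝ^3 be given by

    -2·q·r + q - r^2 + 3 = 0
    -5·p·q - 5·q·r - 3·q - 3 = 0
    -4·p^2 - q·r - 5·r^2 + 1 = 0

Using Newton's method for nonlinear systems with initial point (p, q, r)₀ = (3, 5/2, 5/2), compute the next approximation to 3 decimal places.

(0.978, 1.033, 1.762)

At (3, 5/2, 5/2): F = (-13.250, -79.250, -72.500).
Jacobian J = [[0, -2·r + 1, -2·q - 2·r], [-5·q, -5·p - 5·r - 3, -5·q], [-8·p, -r, -q - 10·r]].
At the point, J = [[0.000, -4.000, -10.000], [-12.500, -30.500, -12.500], [-24.000, -2.500, -27.500]] (det J = 7182.500).
Solving J·Δ = −F gives Δ = (-2.022, -1.467, -0.738).
Then the next iterate is (p, q, r)₁ = (0.978, 1.033, 1.762).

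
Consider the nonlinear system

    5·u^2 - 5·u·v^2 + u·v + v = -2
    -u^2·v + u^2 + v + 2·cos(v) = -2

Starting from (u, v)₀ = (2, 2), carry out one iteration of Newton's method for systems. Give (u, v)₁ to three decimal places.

(2.171, 1.685)

At (2, 2): F = (-12.000, -0.83229).
Jacobian J = [[10·u - 5·v^2 + v, -10·u·v + u + 1], [-2·u·v + 2·u, -u^2 - 2·sin(v) + 1]].
At the point, J = [[2.000, -37.000], [-4.000, -4.81859]] (det J = -157.63719).
Solving J·Δ = −F gives Δ = (0.171, -0.315).
Then the next iterate is (u, v)₁ = (2.171, 1.685).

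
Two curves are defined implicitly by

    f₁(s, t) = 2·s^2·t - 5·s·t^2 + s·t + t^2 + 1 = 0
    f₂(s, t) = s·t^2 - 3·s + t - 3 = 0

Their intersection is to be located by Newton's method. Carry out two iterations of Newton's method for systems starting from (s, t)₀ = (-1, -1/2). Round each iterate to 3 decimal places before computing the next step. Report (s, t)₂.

At (-1, -1/2): F = (2.000, -0.750).
Jacobian J = [[4·s·t - 5·t^2 + t, 2·s^2 - 10·s·t + s + 2·t], [t^2 - 3, 2·s·t + 1]].
At the point, J = [[0.250, -5.000], [-2.750, 2.000]] (det J = -13.250).
Solving J·Δ = −F gives Δ = (0.019, 0.401).
Then the next iterate is (s, t)₁ = (-0.981, -0.099).
Round to (-0.981, -0.099) and repeat: F = (0.96445, -0.16561), J = [[0.24047, -0.22547], [-2.99020, 1.19424]].
Δ = (2.880, 7.349), so (s, t)₂ = (1.899, 7.250).

(1.899, 7.250)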